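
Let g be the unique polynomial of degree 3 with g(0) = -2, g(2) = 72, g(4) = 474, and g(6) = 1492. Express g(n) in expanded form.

g(n) = 6n^3 + 5n^2 + 3n - 2

Write g(n) = an^3 + bn^2 + cn + d. Substituting each data point gives a linear system:
  d = -2
  8a + 4b + 2c + d = 72
  64a + 16b + 4c + d = 474
  216a + 36b + 6c + d = 1492
Solving the system yields a = 6, b = 5, c = 3, d = -2.
So g(n) = 6n³ + 5n² + 3n - 2.
Check: g(4) = 474. ✓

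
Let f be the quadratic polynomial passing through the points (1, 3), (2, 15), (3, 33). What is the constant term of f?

-3

Write f(t) = at^2 + bt + c. Substituting each data point gives a linear system:
  a + b + c = 3
  4a + 2b + c = 15
  9a + 3b + c = 33
Solving the system yields a = 3, b = 3, c = -3.
So f(t) = 3t² + 3t - 3.
The constant term is -3.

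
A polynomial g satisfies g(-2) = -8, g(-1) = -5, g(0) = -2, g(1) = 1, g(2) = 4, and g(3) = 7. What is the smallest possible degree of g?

Forward differences of the values at u = -2, -1, 0, 1, 2, 3:
  g  : -8  -5  -2  1  4  7
  Δ  : 3  3  3  3  3
  Δ^2: 0  0  0  0
  Δ^3: 0  0  0
  Δ^4: 0  0
  Δ^5: 0
The first differences are constant (3) and nonzero, while all higher differences vanish, so the minimal degree is 1.

1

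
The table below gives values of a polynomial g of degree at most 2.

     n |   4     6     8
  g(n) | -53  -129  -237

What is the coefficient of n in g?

2

Write g(n) = an^2 + bn + c. Substituting each data point gives a linear system:
  16a + 4b + c = -53
  36a + 6b + c = -129
  64a + 8b + c = -237
Solving the system yields a = -4, b = 2, c = 3.
So g(n) = -4n^2 + 2n + 3.
The coefficient of n is 2.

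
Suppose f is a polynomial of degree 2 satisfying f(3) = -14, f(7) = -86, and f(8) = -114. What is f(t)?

f(t) = -2t^2 + 2t - 2

Write f(t) = at^2 + bt + c. Substituting each data point gives a linear system:
  9a + 3b + c = -14
  49a + 7b + c = -86
  64a + 8b + c = -114
Solving the system yields a = -2, b = 2, c = -2.
So f(t) = -2t^2 + 2t - 2.
Check: f(7) = -86. ✓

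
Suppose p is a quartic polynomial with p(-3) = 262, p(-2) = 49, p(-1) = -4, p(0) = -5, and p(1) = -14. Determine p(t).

Write p(t) = at^4 + bt^3 + ct^2 + dt + e. Substituting each data point gives a linear system:
  81a - 27b + 9c - 3d + e = 262
  16a - 8b + 4c - 2d + e = 49
  a - b + c - d + e = -4
  e = -5
  a + b + c + d + e = -14
Solving the system yields a = 2, b = -6, c = -6, d = 1, e = -5.
So p(t) = 2t⁴ - 6t³ - 6t² + t - 5.
Check: p(0) = -5. ✓

p(t) = 2t^4 - 6t^3 - 6t^2 + t - 5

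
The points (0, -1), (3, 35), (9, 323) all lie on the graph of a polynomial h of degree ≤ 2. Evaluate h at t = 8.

255

Write h(t) = at^2 + bt + c. Substituting each data point gives a linear system:
  c = -1
  9a + 3b + c = 35
  81a + 9b + c = 323
Solving the system yields a = 4, b = 0, c = -1.
So h(t) = 4t^2 - 1.
Then h(8) = 255.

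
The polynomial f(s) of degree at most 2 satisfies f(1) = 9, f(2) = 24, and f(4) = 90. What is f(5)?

141

Using the Lagrange interpolation formula with nodes 1, 2, 4:
  L_0(s) = (s - 2)(s - 4) / 3
  L_1(s) = (s - 1)(s - 4) / -2
  L_2(s) = (s - 1)(s - 2) / 6
Then f(s) = 9·L_0(s) + 24·L_1(s) + 90·L_2(s).
Expanding and collecting terms gives f(s) = 6s^2 - 3s + 6.
Evaluating at s = 5: f(5) = 141.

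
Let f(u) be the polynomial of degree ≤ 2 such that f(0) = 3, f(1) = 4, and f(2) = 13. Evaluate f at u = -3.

48

Forward differences of the values at u = 0, 1, 2:
  f  : 3  4  13
  Δ  : 1  9
  Δ^2: 8
The second differences are constant, confirming degree 2.
Interpolating (Newton forward form) and evaluating at u = -3 gives f(-3) = 48.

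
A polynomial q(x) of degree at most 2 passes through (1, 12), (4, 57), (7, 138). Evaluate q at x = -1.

Write q(x) = ax^2 + bx + c. Substituting each data point gives a linear system:
  a + b + c = 12
  16a + 4b + c = 57
  49a + 7b + c = 138
Solving the system yields a = 2, b = 5, c = 5.
So q(x) = 2x^2 + 5x + 5.
Then q(-1) = 2.

2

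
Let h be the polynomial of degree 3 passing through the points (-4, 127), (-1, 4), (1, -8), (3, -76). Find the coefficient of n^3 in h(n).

Write h(n) = an^3 + bn^2 + cn + d. Substituting each data point gives a linear system:
  -64a + 16b - 4c + d = 127
  -a + b - c + d = 4
  a + b + c + d = -8
  27a + 9b + 3c + d = -76
Solving the system yields a = -2, b = -1, c = -4, d = -1.
So h(n) = -2n^3 - n^2 - 4n - 1.
The leading coefficient is -2.

-2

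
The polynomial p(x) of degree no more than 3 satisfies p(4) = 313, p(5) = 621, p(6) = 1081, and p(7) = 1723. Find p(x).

p(x) = 5x^3 + x^2 - 6x + 1

Using the Lagrange interpolation formula with nodes 4, 5, 6, 7:
  L_0(x) = (x - 5)(x - 6)(x - 7) / -6
  L_1(x) = (x - 4)(x - 6)(x - 7) / 2
  L_2(x) = (x - 4)(x - 5)(x - 7) / -2
  L_3(x) = (x - 4)(x - 5)(x - 6) / 6
Then p(x) = 313·L_0(x) + 621·L_1(x) + 1081·L_2(x) + 1723·L_3(x).
Expanding and collecting terms gives p(x) = 5x^3 + x^2 - 6x + 1.
Check: p(7) = 1723. ✓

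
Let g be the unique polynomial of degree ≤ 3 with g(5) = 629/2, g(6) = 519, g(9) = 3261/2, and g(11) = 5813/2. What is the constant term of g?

Write g(x) = ax^3 + bx^2 + cx + d. Substituting each data point gives a linear system:
  125a + 25b + 5c + d = 629/2
  216a + 36b + 6c + d = 519
  729a + 81b + 9c + d = 3261/2
  1331a + 121b + 11c + d = 5813/2
Solving the system yields a = 2, b = 3/2, c = 6, d = -3.
So g(x) = 2x³ + (3/2)x² + 6x - 3.
The constant term is -3.

-3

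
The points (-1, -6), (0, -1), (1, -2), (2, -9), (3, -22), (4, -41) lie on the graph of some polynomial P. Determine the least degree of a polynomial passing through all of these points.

2

Forward differences of the values at t = -1, 0, 1, 2, 3, 4:
  P  : -6  -1  -2  -9  -22  -41
  Δ  : 5  -1  -7  -13  -19
  Δ^2: -6  -6  -6  -6
  Δ^3: 0  0  0
  Δ^4: 0  0
  Δ^5: 0
The second differences are constant (-6) and nonzero, while all higher differences vanish, so the minimal degree is 2.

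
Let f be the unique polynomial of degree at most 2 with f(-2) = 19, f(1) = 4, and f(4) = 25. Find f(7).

Using the Lagrange interpolation formula with nodes -2, 1, 4:
  L_0(s) = (s - 1)(s - 4) / 18
  L_1(s) = (s + 2)(s - 4) / -9
  L_2(s) = (s + 2)(s - 1) / 18
Then f(s) = 19·L_0(s) + 4·L_1(s) + 25·L_2(s).
Expanding and collecting terms gives f(s) = 2s^2 - 3s + 5.
Evaluating at s = 7: f(7) = 82.

82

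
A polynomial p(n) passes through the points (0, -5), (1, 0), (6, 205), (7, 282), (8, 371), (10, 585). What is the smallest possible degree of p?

Divided differences on the nodes 0, 1, 6, 7, 8, 10:
  order 0: -5  0  205  282  371  585
  order 1: 5  41  77  89  107
  order 2: 6  6  6  6
  order 3: 0  0  0
  order 4: 0  0
  order 5: 0
The order-2 divided differences are all 6 (nonzero) and every higher order vanishes, so the data lies on a polynomial of degree exactly 2.

2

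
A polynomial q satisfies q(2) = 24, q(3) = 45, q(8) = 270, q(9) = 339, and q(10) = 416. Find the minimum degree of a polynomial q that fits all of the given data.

Divided differences on the nodes 2, 3, 8, 9, 10:
  order 0: 24  45  270  339  416
  order 1: 21  45  69  77
  order 2: 4  4  4
  order 3: 0  0
  order 4: 0
The order-2 divided differences are all 4 (nonzero) and every higher order vanishes, so the data lies on a polynomial of degree exactly 2.

2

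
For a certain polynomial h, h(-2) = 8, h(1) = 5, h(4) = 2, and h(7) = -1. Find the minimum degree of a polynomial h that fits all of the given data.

1

Forward differences of the values at s = -2, 1, 4, 7:
  h  : 8  5  2  -1
  Δ  : -3  -3  -3
  Δ^2: 0  0
  Δ^3: 0
The first differences are constant (-3) and nonzero, while all higher differences vanish, so the minimal degree is 1.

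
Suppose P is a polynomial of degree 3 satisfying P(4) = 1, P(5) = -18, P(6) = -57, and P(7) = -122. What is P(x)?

P(x) = -x^3 + 5x^2 - 3x - 3

Write P(x) = ax^3 + bx^2 + cx + d. Substituting each data point gives a linear system:
  64a + 16b + 4c + d = 1
  125a + 25b + 5c + d = -18
  216a + 36b + 6c + d = -57
  343a + 49b + 7c + d = -122
Solving the system yields a = -1, b = 5, c = -3, d = -3.
So P(x) = -x^3 + 5x^2 - 3x - 3.
Check: P(4) = 1. ✓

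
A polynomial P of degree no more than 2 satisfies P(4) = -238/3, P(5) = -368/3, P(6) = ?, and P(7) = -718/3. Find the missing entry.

-176

On equispaced nodes a degree-2 polynomial has vanishing third forward difference, so
  - P(4) + 3·P(5) - 3·P(6) + P(7) = 0.
Substituting the known values and solving for P(6):
  -3·P(6) = 528
  P(6) = -176.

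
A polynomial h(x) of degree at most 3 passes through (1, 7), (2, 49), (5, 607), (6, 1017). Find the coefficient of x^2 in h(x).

4

Write h(x) = ax^3 + bx^2 + cx + d. Substituting each data point gives a linear system:
  a + b + c + d = 7
  8a + 4b + 2c + d = 49
  125a + 25b + 5c + d = 607
  216a + 36b + 6c + d = 1017
Solving the system yields a = 4, b = 4, c = 2, d = -3.
So h(x) = 4x^3 + 4x^2 + 2x - 3.
The coefficient of x^2 is 4.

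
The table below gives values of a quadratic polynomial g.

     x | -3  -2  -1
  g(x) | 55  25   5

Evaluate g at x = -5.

145

Using the Lagrange interpolation formula with nodes -3, -2, -1:
  L_0(x) = (x + 2)(x + 1) / 2
  L_1(x) = (x + 3)(x + 1) / -1
  L_2(x) = (x + 3)(x + 2) / 2
Then g(x) = 55·L_0(x) + 25·L_1(x) + 5·L_2(x).
Expanding and collecting terms gives g(x) = 5x^2 - 5x - 5.
Evaluating at x = -5: g(-5) = 145.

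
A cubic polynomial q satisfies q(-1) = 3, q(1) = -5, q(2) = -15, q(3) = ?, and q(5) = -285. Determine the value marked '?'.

-53

The 4 known points determine the degree-3 polynomial uniquely.
Write q(t) = at^3 + bt^2 + ct + d. Substituting each data point gives a linear system:
  -a + b - c + d = 3
  a + b + c + d = -5
  8a + 4b + 2c + d = -15
  125a + 25b + 5c + d = -285
Solving the system yields a = -3, b = 4, c = -1, d = -5.
So q(t) = -3t^3 + 4t^2 - t - 5.
Then q(3) = -53.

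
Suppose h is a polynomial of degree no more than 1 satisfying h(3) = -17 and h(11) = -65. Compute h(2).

-11

Write h(n) = an + b. Substituting each data point gives a linear system:
  3a + b = -17
  11a + b = -65
Solving the system yields a = -6, b = 1.
So h(n) = -6n + 1.
Then h(2) = -11.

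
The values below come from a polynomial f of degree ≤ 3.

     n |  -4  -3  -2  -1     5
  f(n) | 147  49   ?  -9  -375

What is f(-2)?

The 4 known points determine the degree-3 polynomial uniquely.
Write f(n) = an^3 + bn^2 + cn + d. Substituting each data point gives a linear system:
  -64a + 16b - 4c + d = 147
  -27a + 9b - 3c + d = 49
  -a + b - c + d = -9
  125a + 25b + 5c + d = -375
Solving the system yields a = -3, b = -1, c = 6, d = -5.
So f(n) = -3n^3 - n^2 + 6n - 5.
Then f(-2) = 3.

3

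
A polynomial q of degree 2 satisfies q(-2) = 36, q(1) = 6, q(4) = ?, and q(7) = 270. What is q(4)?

The 3 known points determine the degree-2 polynomial uniquely.
Write q(s) = as^2 + bs + c. Substituting each data point gives a linear system:
  4a - 2b + c = 36
  a + b + c = 6
  49a + 7b + c = 270
Solving the system yields a = 6, b = -4, c = 4.
So q(s) = 6s^2 - 4s + 4.
Then q(4) = 84.

84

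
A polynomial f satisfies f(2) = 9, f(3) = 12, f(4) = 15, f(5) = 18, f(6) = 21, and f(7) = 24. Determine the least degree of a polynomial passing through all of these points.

1

Forward differences of the values at n = 2, 3, 4, 5, 6, 7:
  f  : 9  12  15  18  21  24
  Δ  : 3  3  3  3  3
  Δ^2: 0  0  0  0
  Δ^3: 0  0  0
  Δ^4: 0  0
  Δ^5: 0
The first differences are constant (3) and nonzero, while all higher differences vanish, so the minimal degree is 1.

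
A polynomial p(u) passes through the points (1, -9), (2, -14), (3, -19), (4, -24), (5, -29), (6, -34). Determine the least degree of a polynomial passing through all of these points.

Forward differences of the values at u = 1, 2, 3, 4, 5, 6:
  p  : -9  -14  -19  -24  -29  -34
  Δ  : -5  -5  -5  -5  -5
  Δ^2: 0  0  0  0
  Δ^3: 0  0  0
  Δ^4: 0  0
  Δ^5: 0
The first differences are constant (-5) and nonzero, while all higher differences vanish, so the minimal degree is 1.

1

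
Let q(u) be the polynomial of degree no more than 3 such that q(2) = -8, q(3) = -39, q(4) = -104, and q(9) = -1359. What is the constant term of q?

Write q(u) = au^3 + bu^2 + cu + d. Substituting each data point gives a linear system:
  8a + 4b + 2c + d = -8
  27a + 9b + 3c + d = -39
  64a + 16b + 4c + d = -104
  729a + 81b + 9c + d = -1359
Solving the system yields a = -2, b = 1, c = 2, d = 0.
So q(u) = -2u^3 + u^2 + 2u.
The constant term is 0.

0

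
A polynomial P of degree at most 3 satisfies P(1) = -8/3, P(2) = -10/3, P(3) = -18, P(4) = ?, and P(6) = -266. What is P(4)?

The 4 known points determine the degree-3 polynomial uniquely.
Write P(s) = as^3 + bs^2 + cs + d. Substituting each data point gives a linear system:
  a + b + c + d = -8/3
  8a + 4b + 2c + d = -10/3
  27a + 9b + 3c + d = -18
  216a + 36b + 6c + d = -266
Solving the system yields a = -2, b = 5, c = -5/3, d = -4.
So P(s) = -2s³ + 5s² - (5/3)s - 4.
Then P(4) = -176/3.

-176/3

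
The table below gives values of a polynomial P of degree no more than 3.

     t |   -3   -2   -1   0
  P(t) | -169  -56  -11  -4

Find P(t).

P(t) = 5t^3 - 4t^2 - 2t - 4

Using the Lagrange interpolation formula with nodes -3, -2, -1, 0:
  L_0(t) = (t + 2)(t + 1)t / -6
  L_1(t) = (t + 3)(t + 1)t / 2
  L_2(t) = (t + 3)(t + 2)t / -2
  L_3(t) = (t + 3)(t + 2)(t + 1) / 6
Then P(t) = -169·L_0(t) - 56·L_1(t) - 11·L_2(t) - 4·L_3(t).
Expanding and collecting terms gives P(t) = 5t^3 - 4t^2 - 2t - 4.
Check: P(-1) = -11. ✓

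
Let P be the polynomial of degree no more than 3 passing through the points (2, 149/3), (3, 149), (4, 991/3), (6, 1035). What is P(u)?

Write P(u) = au^3 + bu^2 + cu + d. Substituting each data point gives a linear system:
  8a + 4b + 2c + d = 149/3
  27a + 9b + 3c + d = 149
  64a + 16b + 4c + d = 991/3
  216a + 36b + 6c + d = 1035
Solving the system yields a = 4, b = 5, c = -5/3, d = 1.
So P(u) = 4u³ + 5u² - (5/3)u + 1.
Check: P(2) = 149/3. ✓

P(u) = 4u^3 + 5u^2 - (5/3)u + 1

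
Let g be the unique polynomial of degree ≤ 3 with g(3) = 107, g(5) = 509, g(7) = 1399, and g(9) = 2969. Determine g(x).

g(x) = 4x^3 + x^2 - 3x - 1

Write g(x) = ax^3 + bx^2 + cx + d. Substituting each data point gives a linear system:
  27a + 9b + 3c + d = 107
  125a + 25b + 5c + d = 509
  343a + 49b + 7c + d = 1399
  729a + 81b + 9c + d = 2969
Solving the system yields a = 4, b = 1, c = -3, d = -1.
So g(x) = 4x³ + x² - 3x - 1.
Check: g(7) = 1399. ✓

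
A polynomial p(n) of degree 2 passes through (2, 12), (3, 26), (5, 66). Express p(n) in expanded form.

p(n) = 2n^2 + 4n - 4

Write p(n) = an^2 + bn + c. Substituting each data point gives a linear system:
  4a + 2b + c = 12
  9a + 3b + c = 26
  25a + 5b + c = 66
Solving the system yields a = 2, b = 4, c = -4.
So p(n) = 2n^2 + 4n - 4.
Check: p(5) = 66. ✓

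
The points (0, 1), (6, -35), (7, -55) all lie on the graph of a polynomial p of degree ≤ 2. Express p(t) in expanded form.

p(t) = -2t^2 + 6t + 1

Write p(t) = at^2 + bt + c. Substituting each data point gives a linear system:
  c = 1
  36a + 6b + c = -35
  49a + 7b + c = -55
Solving the system yields a = -2, b = 6, c = 1.
So p(t) = -2t² + 6t + 1.
Check: p(0) = 1. ✓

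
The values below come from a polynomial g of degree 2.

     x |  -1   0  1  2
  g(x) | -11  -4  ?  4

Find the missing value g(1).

On equispaced nodes a degree-2 polynomial has vanishing third forward difference, so
  - g(-1) + 3·g(0) - 3·g(1) + g(2) = 0.
Substituting the known values and solving for g(1):
  -3·g(1) = -3
  g(1) = 1.

1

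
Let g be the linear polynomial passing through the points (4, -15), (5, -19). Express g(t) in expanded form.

g(t) = -4t + 1

Using the Lagrange interpolation formula with nodes 4, 5:
  L_0(t) = (t - 5) / -1
  L_1(t) = (t - 4) / 1
Then g(t) = -15·L_0(t) - 19·L_1(t).
Expanding and collecting terms gives g(t) = -4t + 1.
Check: g(5) = -19. ✓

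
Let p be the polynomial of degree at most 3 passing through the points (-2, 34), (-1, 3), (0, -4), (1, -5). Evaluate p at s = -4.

240

Forward differences of the values at s = -2, -1, 0, 1:
  p  : 34  3  -4  -5
  Δ  : -31  -7  -1
  Δ^2: 24  6
  Δ^3: -18
The third differences are constant, confirming degree 3.
Interpolating (Newton forward form) and evaluating at s = -4 gives p(-4) = 240.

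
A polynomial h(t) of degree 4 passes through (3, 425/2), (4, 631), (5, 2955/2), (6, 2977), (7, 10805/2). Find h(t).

Write h(t) = at^4 + bt^3 + ct^2 + dt + e. Substituting each data point gives a linear system:
  81a + 27b + 9c + 3d + e = 425/2
  256a + 64b + 16c + 4d + e = 631
  625a + 125b + 25c + 5d + e = 2955/2
  1296a + 216b + 36c + 6d + e = 2977
  2401a + 343b + 49c + 7d + e = 10805/2
Solving the system yields a = 2, b = 3/2, c = 2, d = -1, e = -5.
So h(t) = 2t^4 + (3/2)t^3 + 2t^2 - t - 5.
Check: h(7) = 10805/2. ✓

h(t) = 2t^4 + (3/2)t^3 + 2t^2 - t - 5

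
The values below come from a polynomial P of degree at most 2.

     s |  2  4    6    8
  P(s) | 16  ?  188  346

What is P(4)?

78

On equispaced nodes a degree-2 polynomial has vanishing third forward difference, so
  - P(2) + 3·P(4) - 3·P(6) + P(8) = 0.
Substituting the known values and solving for P(4):
  3·P(4) = 234
  P(4) = 78.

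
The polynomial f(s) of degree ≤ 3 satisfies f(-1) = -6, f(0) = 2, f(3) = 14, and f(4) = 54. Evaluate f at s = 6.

Write f(s) = as^3 + bs^2 + cs + d. Substituting each data point gives a linear system:
  -a + b - c + d = -6
  d = 2
  27a + 9b + 3c + d = 14
  64a + 16b + 4c + d = 54
Solving the system yields a = 2, b = -5, c = 1, d = 2.
So f(s) = 2s^3 - 5s^2 + s + 2.
Then f(6) = 260.

260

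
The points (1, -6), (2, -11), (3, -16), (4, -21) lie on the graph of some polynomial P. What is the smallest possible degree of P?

Forward differences of the values at t = 1, 2, 3, 4:
  P  : -6  -11  -16  -21
  Δ  : -5  -5  -5
  Δ^2: 0  0
  Δ^3: 0
The first differences are constant (-5) and nonzero, while all higher differences vanish, so the minimal degree is 1.

1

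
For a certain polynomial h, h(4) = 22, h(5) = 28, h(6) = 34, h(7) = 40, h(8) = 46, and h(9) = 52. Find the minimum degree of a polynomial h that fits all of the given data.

1

Forward differences of the values at s = 4, 5, 6, 7, 8, 9:
  h  : 22  28  34  40  46  52
  Δ  : 6  6  6  6  6
  Δ^2: 0  0  0  0
  Δ^3: 0  0  0
  Δ^4: 0  0
  Δ^5: 0
The first differences are constant (6) and nonzero, while all higher differences vanish, so the minimal degree is 1.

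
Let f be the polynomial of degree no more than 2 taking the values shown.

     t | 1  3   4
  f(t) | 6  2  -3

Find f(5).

Using the Lagrange interpolation formula with nodes 1, 3, 4:
  L_0(t) = (t - 3)(t - 4) / 6
  L_1(t) = (t - 1)(t - 4) / -2
  L_2(t) = (t - 1)(t - 3) / 3
Then f(t) = 6·L_0(t) + 2·L_1(t) - 3·L_2(t).
Expanding and collecting terms gives f(t) = -t^2 + 2t + 5.
Evaluating at t = 5: f(5) = -10.

-10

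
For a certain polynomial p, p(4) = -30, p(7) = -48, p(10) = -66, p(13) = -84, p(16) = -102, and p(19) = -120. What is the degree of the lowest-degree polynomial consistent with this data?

1

Forward differences of the values at t = 4, 7, 10, 13, 16, 19:
  p  : -30  -48  -66  -84  -102  -120
  Δ  : -18  -18  -18  -18  -18
  Δ^2: 0  0  0  0
  Δ^3: 0  0  0
  Δ^4: 0  0
  Δ^5: 0
The first differences are constant (-18) and nonzero, while all higher differences vanish, so the minimal degree is 1.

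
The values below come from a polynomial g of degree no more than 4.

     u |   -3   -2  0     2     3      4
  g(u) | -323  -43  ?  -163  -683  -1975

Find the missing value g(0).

1

The 5 known points determine the degree-4 polynomial uniquely.
Write g(u) = au^4 + bu^3 + cu^2 + du + e. Substituting each data point gives a linear system:
  81a - 27b + 9c - 3d + e = -323
  16a - 8b + 4c - 2d + e = -43
  16a + 8b + 4c + 2d + e = -163
  81a + 27b + 9c + 3d + e = -683
  256a + 64b + 16c + 4d + e = -1975
Solving the system yields a = -6, b = -6, c = -2, d = -6, e = 1.
So g(u) = -6u⁴ - 6u³ - 2u² - 6u + 1.
Then g(0) = 1.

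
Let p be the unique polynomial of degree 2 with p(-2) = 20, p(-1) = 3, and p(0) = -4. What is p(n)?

Write p(n) = an^2 + bn + c. Substituting each data point gives a linear system:
  4a - 2b + c = 20
  a - b + c = 3
  c = -4
Solving the system yields a = 5, b = -2, c = -4.
So p(n) = 5n^2 - 2n - 4.
Check: p(-1) = 3. ✓

p(n) = 5n^2 - 2n - 4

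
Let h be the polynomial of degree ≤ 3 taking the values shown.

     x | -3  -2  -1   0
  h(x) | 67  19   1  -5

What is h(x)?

h(x) = -3x^3 - 3x^2 - 6x - 5

Using the Lagrange interpolation formula with nodes -3, -2, -1, 0:
  L_0(x) = (x + 2)(x + 1)x / -6
  L_1(x) = (x + 3)(x + 1)x / 2
  L_2(x) = (x + 3)(x + 2)x / -2
  L_3(x) = (x + 3)(x + 2)(x + 1) / 6
Then h(x) = 67·L_0(x) + 19·L_1(x) + 1·L_2(x) - 5·L_3(x).
Expanding and collecting terms gives h(x) = -3x^3 - 3x^2 - 6x - 5.
Check: h(-2) = 19. ✓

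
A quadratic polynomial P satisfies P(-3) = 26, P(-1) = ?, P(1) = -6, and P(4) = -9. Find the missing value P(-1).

The 3 known points determine the degree-2 polynomial uniquely.
Write P(u) = au^2 + bu + c. Substituting each data point gives a linear system:
  9a - 3b + c = 26
  a + b + c = -6
  16a + 4b + c = -9
Solving the system yields a = 1, b = -6, c = -1.
So P(u) = u^2 - 6u - 1.
Then P(-1) = 6.

6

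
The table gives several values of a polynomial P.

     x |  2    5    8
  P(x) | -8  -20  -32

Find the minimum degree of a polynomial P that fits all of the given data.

1

Divided differences on the nodes 2, 5, 8:
  order 0: -8  -20  -32
  order 1: -4  -4
  order 2: 0
The order-1 divided differences are all -4 (nonzero) and every higher order vanishes, so the data lies on a polynomial of degree exactly 1.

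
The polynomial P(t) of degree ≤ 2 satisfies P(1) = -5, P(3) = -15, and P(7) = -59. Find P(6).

-45

Using the Lagrange interpolation formula with nodes 1, 3, 7:
  L_0(t) = (t - 3)(t - 7) / 12
  L_1(t) = (t - 1)(t - 7) / -8
  L_2(t) = (t - 1)(t - 3) / 24
Then P(t) = -5·L_0(t) - 15·L_1(t) - 59·L_2(t).
Expanding and collecting terms gives P(t) = -t² - t - 3.
Evaluating at t = 6: P(6) = -45.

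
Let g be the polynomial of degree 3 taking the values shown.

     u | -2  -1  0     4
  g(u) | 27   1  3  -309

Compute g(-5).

Write g(u) = au^3 + bu^2 + cu + d. Substituting each data point gives a linear system:
  -8a + 4b - 2c + d = 27
  -a + b - c + d = 1
  d = 3
  64a + 16b + 4c + d = -309
Solving the system yields a = -5, b = -1, c = 6, d = 3.
So g(u) = -5u^3 - u^2 + 6u + 3.
Then g(-5) = 573.

573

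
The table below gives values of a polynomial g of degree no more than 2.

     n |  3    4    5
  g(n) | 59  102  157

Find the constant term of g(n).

Write g(n) = an^2 + bn + c. Substituting each data point gives a linear system:
  9a + 3b + c = 59
  16a + 4b + c = 102
  25a + 5b + c = 157
Solving the system yields a = 6, b = 1, c = 2.
So g(n) = 6n^2 + n + 2.
The constant term is 2.

2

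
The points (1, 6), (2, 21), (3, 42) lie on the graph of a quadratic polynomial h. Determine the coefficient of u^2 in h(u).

3

Write h(u) = au^2 + bu + c. Substituting each data point gives a linear system:
  a + b + c = 6
  4a + 2b + c = 21
  9a + 3b + c = 42
Solving the system yields a = 3, b = 6, c = -3.
So h(u) = 3u^2 + 6u - 3.
The leading coefficient is 3.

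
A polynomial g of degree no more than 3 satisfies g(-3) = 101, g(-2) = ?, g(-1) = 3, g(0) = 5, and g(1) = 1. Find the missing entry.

On equispaced nodes a degree-3 polynomial has vanishing fourth forward difference, so
  g(-3) - 4·g(-2) + 6·g(-1) - 4·g(0) + g(1) = 0.
Substituting the known values and solving for g(-2):
  -4·g(-2) = -100
  g(-2) = 25.

25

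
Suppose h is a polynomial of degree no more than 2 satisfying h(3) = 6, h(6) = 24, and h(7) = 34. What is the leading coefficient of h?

Write h(x) = ax^2 + bx + c. Substituting each data point gives a linear system:
  9a + 3b + c = 6
  36a + 6b + c = 24
  49a + 7b + c = 34
Solving the system yields a = 1, b = -3, c = 6.
So h(x) = x² - 3x + 6.
The leading coefficient is 1.

1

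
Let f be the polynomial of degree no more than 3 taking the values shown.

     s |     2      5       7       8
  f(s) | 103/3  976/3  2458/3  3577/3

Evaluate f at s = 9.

4996/3

Write f(s) = as^3 + bs^2 + cs + d. Substituting each data point gives a linear system:
  8a + 4b + 2c + d = 103/3
  125a + 25b + 5c + d = 976/3
  343a + 49b + 7c + d = 2458/3
  512a + 64b + 8c + d = 3577/3
Solving the system yields a = 2, b = 2, c = 5, d = 1/3.
So f(s) = 2s³ + 2s² + 5s + 1/3.
Then f(9) = 4996/3.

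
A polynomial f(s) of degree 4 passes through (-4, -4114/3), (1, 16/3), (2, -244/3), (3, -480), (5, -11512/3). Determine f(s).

Using the Lagrange interpolation formula with nodes -4, 1, 2, 3, 5:
  L_0(s) = (s - 1)(s - 2)(s - 3)(s - 5) / 1890
  L_1(s) = (s + 4)(s - 2)(s - 3)(s - 5) / -40
  L_2(s) = (s + 4)(s - 1)(s - 3)(s - 5) / 18
  L_3(s) = (s + 4)(s - 1)(s - 2)(s - 5) / -28
  L_4(s) = (s + 4)(s - 1)(s - 2)(s - 3) / 216
Then f(s) = -4114/3·L_0(s) + 16/3·L_1(s) - 244/3·L_2(s) - 480·L_3(s) - 11512/3·L_4(s).
Expanding and collecting terms gives f(s) = -6s⁴ - (5/3)s³ + 4s² + 3s + 6.
Check: f(3) = -480. ✓

f(s) = -6s^4 - (5/3)s^3 + 4s^2 + 3s + 6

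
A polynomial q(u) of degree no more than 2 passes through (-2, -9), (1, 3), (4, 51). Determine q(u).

q(u) = 2u^2 + 6u - 5

Write q(u) = au^2 + bu + c. Substituting each data point gives a linear system:
  4a - 2b + c = -9
  a + b + c = 3
  16a + 4b + c = 51
Solving the system yields a = 2, b = 6, c = -5.
So q(u) = 2u^2 + 6u - 5.
Check: q(-2) = -9. ✓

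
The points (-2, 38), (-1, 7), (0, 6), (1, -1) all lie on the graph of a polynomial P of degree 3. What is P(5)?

-809

Write P(x) = ax^3 + bx^2 + cx + d. Substituting each data point gives a linear system:
  -8a + 4b - 2c + d = 38
  -a + b - c + d = 7
  d = 6
  a + b + c + d = -1
Solving the system yields a = -6, b = -3, c = 2, d = 6.
So P(x) = -6x³ - 3x² + 2x + 6.
Then P(5) = -809.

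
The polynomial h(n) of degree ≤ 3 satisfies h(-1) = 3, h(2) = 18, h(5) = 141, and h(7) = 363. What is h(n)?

h(n) = n^3 + 2n + 6

Write h(n) = an^3 + bn^2 + cn + d. Substituting each data point gives a linear system:
  -a + b - c + d = 3
  8a + 4b + 2c + d = 18
  125a + 25b + 5c + d = 141
  343a + 49b + 7c + d = 363
Solving the system yields a = 1, b = 0, c = 2, d = 6.
So h(n) = n^3 + 2n + 6.
Check: h(-1) = 3. ✓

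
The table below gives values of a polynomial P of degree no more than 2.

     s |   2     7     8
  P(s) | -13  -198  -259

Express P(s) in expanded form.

P(s) = -4s^2 - s + 5

Using the Lagrange interpolation formula with nodes 2, 7, 8:
  L_0(s) = (s - 7)(s - 8) / 30
  L_1(s) = (s - 2)(s - 8) / -5
  L_2(s) = (s - 2)(s - 7) / 6
Then P(s) = -13·L_0(s) - 198·L_1(s) - 259·L_2(s).
Expanding and collecting terms gives P(s) = -4s^2 - s + 5.
Check: P(7) = -198. ✓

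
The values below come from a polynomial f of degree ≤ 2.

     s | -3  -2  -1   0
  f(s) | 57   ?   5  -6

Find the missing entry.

26

On equispaced nodes a degree-2 polynomial has vanishing third forward difference, so
  - f(-3) + 3·f(-2) - 3·f(-1) + f(0) = 0.
Substituting the known values and solving for f(-2):
  3·f(-2) = 78
  f(-2) = 26.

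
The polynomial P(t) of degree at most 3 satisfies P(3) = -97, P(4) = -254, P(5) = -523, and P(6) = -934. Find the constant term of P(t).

2

Write P(t) = at^3 + bt^2 + ct + d. Substituting each data point gives a linear system:
  27a + 9b + 3c + d = -97
  64a + 16b + 4c + d = -254
  125a + 25b + 5c + d = -523
  216a + 36b + 6c + d = -934
Solving the system yields a = -5, b = 4, c = 0, d = 2.
So P(t) = -5t^3 + 4t^2 + 2.
The constant term is 2.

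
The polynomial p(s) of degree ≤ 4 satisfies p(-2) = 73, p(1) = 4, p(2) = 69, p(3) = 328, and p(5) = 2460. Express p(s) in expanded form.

p(s) = 4s^4 - s^3 + 3s^2 + 3s - 5

Write p(s) = as^4 + bs^3 + cs^2 + ds + e. Substituting each data point gives a linear system:
  16a - 8b + 4c - 2d + e = 73
  a + b + c + d + e = 4
  16a + 8b + 4c + 2d + e = 69
  81a + 27b + 9c + 3d + e = 328
  625a + 125b + 25c + 5d + e = 2460
Solving the system yields a = 4, b = -1, c = 3, d = 3, e = -5.
So p(s) = 4s⁴ - s³ + 3s² + 3s - 5.
Check: p(3) = 328. ✓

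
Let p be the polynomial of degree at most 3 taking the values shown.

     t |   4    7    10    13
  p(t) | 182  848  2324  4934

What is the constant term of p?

-6

Write p(t) = at^3 + bt^2 + ct + d. Substituting each data point gives a linear system:
  64a + 16b + 4c + d = 182
  343a + 49b + 7c + d = 848
  1000a + 100b + 10c + d = 2324
  2197a + 169b + 13c + d = 4934
Solving the system yields a = 2, b = 3, c = 3, d = -6.
So p(t) = 2t^3 + 3t^2 + 3t - 6.
The constant term is -6.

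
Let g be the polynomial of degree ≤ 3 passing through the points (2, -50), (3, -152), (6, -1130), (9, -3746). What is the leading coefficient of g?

Write g(t) = at^3 + bt^2 + ct + d. Substituting each data point gives a linear system:
  8a + 4b + 2c + d = -50
  27a + 9b + 3c + d = -152
  216a + 36b + 6c + d = -1130
  729a + 81b + 9c + d = -3746
Solving the system yields a = -5, b = -1, c = -2, d = -2.
So g(t) = -5t³ - t² - 2t - 2.
The leading coefficient is -5.

-5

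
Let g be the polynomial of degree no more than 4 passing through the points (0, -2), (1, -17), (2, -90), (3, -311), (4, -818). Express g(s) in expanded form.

g(s) = -2s^4 - 3s^3 - 6s^2 - 4s - 2

Write g(s) = as^4 + bs^3 + cs^2 + ds + e. Substituting each data point gives a linear system:
  e = -2
  a + b + c + d + e = -17
  16a + 8b + 4c + 2d + e = -90
  81a + 27b + 9c + 3d + e = -311
  256a + 64b + 16c + 4d + e = -818
Solving the system yields a = -2, b = -3, c = -6, d = -4, e = -2.
So g(s) = -2s^4 - 3s^3 - 6s^2 - 4s - 2.
Check: g(3) = -311. ✓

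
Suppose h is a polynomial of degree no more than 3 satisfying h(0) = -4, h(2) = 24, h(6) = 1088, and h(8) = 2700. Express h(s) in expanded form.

Write h(s) = as^3 + bs^2 + cs + d. Substituting each data point gives a linear system:
  d = -4
  8a + 4b + 2c + d = 24
  216a + 36b + 6c + d = 1088
  512a + 64b + 8c + d = 2700
Solving the system yields a = 6, b = -6, c = 2, d = -4.
So h(s) = 6s^3 - 6s^2 + 2s - 4.
Check: h(6) = 1088. ✓

h(s) = 6s^3 - 6s^2 + 2s - 4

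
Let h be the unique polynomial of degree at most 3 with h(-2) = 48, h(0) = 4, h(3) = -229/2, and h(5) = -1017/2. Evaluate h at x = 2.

-36

Using the Lagrange interpolation formula with nodes -2, 0, 3, 5:
  L_0(x) = x(x - 3)(x - 5) / -70
  L_1(x) = (x + 2)(x - 3)(x - 5) / 30
  L_2(x) = (x + 2)x(x - 5) / -30
  L_3(x) = (x + 2)x(x - 3) / 70
Then h(x) = 48·L_0(x) + 4·L_1(x) - 229/2·L_2(x) - 1017/2·L_3(x).
Expanding and collecting terms gives h(x) = -4x³ + (1/2)x² - 5x + 4.
Evaluating at x = 2: h(2) = -36.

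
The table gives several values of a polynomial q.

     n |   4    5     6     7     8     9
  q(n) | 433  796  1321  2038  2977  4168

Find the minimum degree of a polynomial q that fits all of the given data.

Forward differences of the values at n = 4, 5, 6, 7, 8, 9:
  q  : 433  796  1321  2038  2977  4168
  Δ  : 363  525  717  939  1191
  Δ^2: 162  192  222  252
  Δ^3: 30  30  30
  Δ^4: 0  0
  Δ^5: 0
The third differences are constant (30) and nonzero, while all higher differences vanish, so the minimal degree is 3.

3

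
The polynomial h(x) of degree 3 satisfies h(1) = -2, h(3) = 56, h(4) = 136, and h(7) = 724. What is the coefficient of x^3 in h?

Write h(x) = ax^3 + bx^2 + cx + d. Substituting each data point gives a linear system:
  a + b + c + d = -2
  27a + 9b + 3c + d = 56
  64a + 16b + 4c + d = 136
  343a + 49b + 7c + d = 724
Solving the system yields a = 2, b = 1, c = -1, d = -4.
So h(x) = 2x^3 + x^2 - x - 4.
The leading coefficient is 2.

2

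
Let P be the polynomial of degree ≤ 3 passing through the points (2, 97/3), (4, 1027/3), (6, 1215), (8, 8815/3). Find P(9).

4209

Forward differences of the values at t = 2, 4, 6, 8:
  P  : 97/3  1027/3  1215  8815/3
  Δ  : 310  2618/3  5170/3
  Δ^2: 1688/3  2552/3
  Δ^3: 288
The third differences are constant, confirming degree 3.
Interpolating (Newton forward form) and evaluating at t = 9 gives P(9) = 4209.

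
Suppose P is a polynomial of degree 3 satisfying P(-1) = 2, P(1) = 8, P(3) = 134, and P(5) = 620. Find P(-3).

Write P(t) = at^3 + bt^2 + ct + d. Substituting each data point gives a linear system:
  -a + b - c + d = 2
  a + b + c + d = 8
  27a + 9b + 3c + d = 134
  125a + 25b + 5c + d = 620
Solving the system yields a = 5, b = 0, c = -2, d = 5.
So P(t) = 5t^3 - 2t + 5.
Then P(-3) = -124.

-124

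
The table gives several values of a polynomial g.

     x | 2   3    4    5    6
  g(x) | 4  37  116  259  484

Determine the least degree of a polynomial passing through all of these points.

3

Forward differences of the values at x = 2, 3, 4, 5, 6:
  g  : 4  37  116  259  484
  Δ  : 33  79  143  225
  Δ^2: 46  64  82
  Δ^3: 18  18
  Δ^4: 0
The third differences are constant (18) and nonzero, while all higher differences vanish, so the minimal degree is 3.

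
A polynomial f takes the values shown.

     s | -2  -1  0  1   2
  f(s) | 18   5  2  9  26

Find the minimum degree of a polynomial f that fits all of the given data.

Forward differences of the values at s = -2, -1, 0, 1, 2:
  f  : 18  5  2  9  26
  Δ  : -13  -3  7  17
  Δ^2: 10  10  10
  Δ^3: 0  0
  Δ^4: 0
The second differences are constant (10) and nonzero, while all higher differences vanish, so the minimal degree is 2.

2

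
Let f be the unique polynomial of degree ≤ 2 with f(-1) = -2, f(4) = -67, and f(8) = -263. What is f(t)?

Write f(t) = at^2 + bt + c. Substituting each data point gives a linear system:
  a - b + c = -2
  16a + 4b + c = -67
  64a + 8b + c = -263
Solving the system yields a = -4, b = -1, c = 1.
So f(t) = -4t^2 - t + 1.
Check: f(4) = -67. ✓

f(t) = -4t^2 - t + 1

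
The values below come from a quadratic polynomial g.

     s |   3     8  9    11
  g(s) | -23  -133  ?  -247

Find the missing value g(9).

-167

The 3 known points determine the degree-2 polynomial uniquely.
Write g(s) = as^2 + bs + c. Substituting each data point gives a linear system:
  9a + 3b + c = -23
  64a + 8b + c = -133
  121a + 11b + c = -247
Solving the system yields a = -2, b = 0, c = -5.
So g(s) = -2s^2 - 5.
Then g(9) = -167.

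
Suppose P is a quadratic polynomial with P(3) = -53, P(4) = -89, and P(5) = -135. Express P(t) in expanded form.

P(t) = -5t^2 - t - 5

Write P(t) = at^2 + bt + c. Substituting each data point gives a linear system:
  9a + 3b + c = -53
  16a + 4b + c = -89
  25a + 5b + c = -135
Solving the system yields a = -5, b = -1, c = -5.
So P(t) = -5t^2 - t - 5.
Check: P(4) = -89. ✓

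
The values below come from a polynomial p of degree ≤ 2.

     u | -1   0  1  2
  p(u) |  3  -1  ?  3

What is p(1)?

The 3 known points determine the degree-2 polynomial uniquely.
Write p(u) = au^2 + bu + c. Substituting each data point gives a linear system:
  a - b + c = 3
  c = -1
  4a + 2b + c = 3
Solving the system yields a = 2, b = -2, c = -1.
So p(u) = 2u² - 2u - 1.
Then p(1) = -1.

-1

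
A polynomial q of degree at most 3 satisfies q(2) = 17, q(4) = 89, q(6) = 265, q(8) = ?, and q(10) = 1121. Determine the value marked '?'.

593

On equispaced nodes a degree-3 polynomial has vanishing fourth forward difference, so
  q(2) - 4·q(4) + 6·q(6) - 4·q(8) + q(10) = 0.
Substituting the known values and solving for q(8):
  -4·q(8) = -2372
  q(8) = 593.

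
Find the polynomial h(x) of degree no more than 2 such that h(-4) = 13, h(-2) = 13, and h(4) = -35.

h(x) = -x^2 - 6x + 5

Write h(x) = ax^2 + bx + c. Substituting each data point gives a linear system:
  16a - 4b + c = 13
  4a - 2b + c = 13
  16a + 4b + c = -35
Solving the system yields a = -1, b = -6, c = 5.
So h(x) = -x^2 - 6x + 5.
Check: h(4) = -35. ✓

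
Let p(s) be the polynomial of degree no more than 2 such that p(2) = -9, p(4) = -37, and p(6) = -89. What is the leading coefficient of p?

Write p(s) = as^2 + bs + c. Substituting each data point gives a linear system:
  4a + 2b + c = -9
  16a + 4b + c = -37
  36a + 6b + c = -89
Solving the system yields a = -3, b = 4, c = -5.
So p(s) = -3s^2 + 4s - 5.
The leading coefficient is -3.

-3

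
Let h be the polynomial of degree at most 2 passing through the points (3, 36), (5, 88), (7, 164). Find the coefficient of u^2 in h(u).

Write h(u) = au^2 + bu + c. Substituting each data point gives a linear system:
  9a + 3b + c = 36
  25a + 5b + c = 88
  49a + 7b + c = 164
Solving the system yields a = 3, b = 2, c = 3.
So h(u) = 3u^2 + 2u + 3.
The leading coefficient is 3.

3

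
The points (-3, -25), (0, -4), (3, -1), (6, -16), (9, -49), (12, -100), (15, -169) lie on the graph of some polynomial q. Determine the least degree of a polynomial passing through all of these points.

2

Forward differences of the values at t = -3, 0, 3, 6, 9, 12, 15:
  q  : -25  -4  -1  -16  -49  -100  -169
  Δ  : 21  3  -15  -33  -51  -69
  Δ^2: -18  -18  -18  -18  -18
  Δ^3: 0  0  0  0
  Δ^4: 0  0  0
  Δ^5: 0  0
  Δ^6: 0
The second differences are constant (-18) and nonzero, while all higher differences vanish, so the minimal degree is 2.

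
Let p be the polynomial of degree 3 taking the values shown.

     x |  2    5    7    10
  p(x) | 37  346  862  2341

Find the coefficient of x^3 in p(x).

2

Write p(x) = ax^3 + bx^2 + cx + d. Substituting each data point gives a linear system:
  8a + 4b + 2c + d = 37
  125a + 25b + 5c + d = 346
  343a + 49b + 7c + d = 862
  1000a + 100b + 10c + d = 2341
Solving the system yields a = 2, b = 3, c = 4, d = 1.
So p(x) = 2x^3 + 3x^2 + 4x + 1.
The leading coefficient is 2.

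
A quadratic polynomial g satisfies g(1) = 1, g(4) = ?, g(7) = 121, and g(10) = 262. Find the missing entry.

34

The 3 known points determine the degree-2 polynomial uniquely.
Write g(x) = ax^2 + bx + c. Substituting each data point gives a linear system:
  a + b + c = 1
  49a + 7b + c = 121
  100a + 10b + c = 262
Solving the system yields a = 3, b = -4, c = 2.
So g(x) = 3x² - 4x + 2.
Then g(4) = 34.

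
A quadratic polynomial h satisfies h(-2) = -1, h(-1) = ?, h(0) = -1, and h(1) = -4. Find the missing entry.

0

The 3 known points determine the degree-2 polynomial uniquely.
Write h(u) = au^2 + bu + c. Substituting each data point gives a linear system:
  4a - 2b + c = -1
  c = -1
  a + b + c = -4
Solving the system yields a = -1, b = -2, c = -1.
So h(u) = -u^2 - 2u - 1.
Then h(-1) = 0.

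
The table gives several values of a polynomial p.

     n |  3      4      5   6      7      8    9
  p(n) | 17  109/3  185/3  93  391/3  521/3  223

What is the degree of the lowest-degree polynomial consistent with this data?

2

Forward differences of the values at n = 3, 4, 5, 6, 7, 8, 9:
  p  : 17  109/3  185/3  93  391/3  521/3  223
  Δ  : 58/3  76/3  94/3  112/3  130/3  148/3
  Δ^2: 6  6  6  6  6
  Δ^3: 0  0  0  0
  Δ^4: 0  0  0
  Δ^5: 0  0
  Δ^6: 0
The second differences are constant (6) and nonzero, while all higher differences vanish, so the minimal degree is 2.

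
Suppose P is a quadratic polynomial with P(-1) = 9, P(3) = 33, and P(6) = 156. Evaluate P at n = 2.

12

Using the Lagrange interpolation formula with nodes -1, 3, 6:
  L_0(n) = (n - 3)(n - 6) / 28
  L_1(n) = (n + 1)(n - 6) / -12
  L_2(n) = (n + 1)(n - 3) / 21
Then P(n) = 9·L_0(n) + 33·L_1(n) + 156·L_2(n).
Expanding and collecting terms gives P(n) = 5n^2 - 4n.
Evaluating at n = 2: P(2) = 12.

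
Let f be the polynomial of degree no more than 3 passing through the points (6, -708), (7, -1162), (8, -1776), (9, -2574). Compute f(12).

-6312

Write f(t) = at^3 + bt^2 + ct + d. Substituting each data point gives a linear system:
  216a + 36b + 6c + d = -708
  343a + 49b + 7c + d = -1162
  512a + 64b + 8c + d = -1776
  729a + 81b + 9c + d = -2574
Solving the system yields a = -4, b = 4, c = 2, d = 0.
So f(t) = -4t^3 + 4t^2 + 2t.
Then f(12) = -6312.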